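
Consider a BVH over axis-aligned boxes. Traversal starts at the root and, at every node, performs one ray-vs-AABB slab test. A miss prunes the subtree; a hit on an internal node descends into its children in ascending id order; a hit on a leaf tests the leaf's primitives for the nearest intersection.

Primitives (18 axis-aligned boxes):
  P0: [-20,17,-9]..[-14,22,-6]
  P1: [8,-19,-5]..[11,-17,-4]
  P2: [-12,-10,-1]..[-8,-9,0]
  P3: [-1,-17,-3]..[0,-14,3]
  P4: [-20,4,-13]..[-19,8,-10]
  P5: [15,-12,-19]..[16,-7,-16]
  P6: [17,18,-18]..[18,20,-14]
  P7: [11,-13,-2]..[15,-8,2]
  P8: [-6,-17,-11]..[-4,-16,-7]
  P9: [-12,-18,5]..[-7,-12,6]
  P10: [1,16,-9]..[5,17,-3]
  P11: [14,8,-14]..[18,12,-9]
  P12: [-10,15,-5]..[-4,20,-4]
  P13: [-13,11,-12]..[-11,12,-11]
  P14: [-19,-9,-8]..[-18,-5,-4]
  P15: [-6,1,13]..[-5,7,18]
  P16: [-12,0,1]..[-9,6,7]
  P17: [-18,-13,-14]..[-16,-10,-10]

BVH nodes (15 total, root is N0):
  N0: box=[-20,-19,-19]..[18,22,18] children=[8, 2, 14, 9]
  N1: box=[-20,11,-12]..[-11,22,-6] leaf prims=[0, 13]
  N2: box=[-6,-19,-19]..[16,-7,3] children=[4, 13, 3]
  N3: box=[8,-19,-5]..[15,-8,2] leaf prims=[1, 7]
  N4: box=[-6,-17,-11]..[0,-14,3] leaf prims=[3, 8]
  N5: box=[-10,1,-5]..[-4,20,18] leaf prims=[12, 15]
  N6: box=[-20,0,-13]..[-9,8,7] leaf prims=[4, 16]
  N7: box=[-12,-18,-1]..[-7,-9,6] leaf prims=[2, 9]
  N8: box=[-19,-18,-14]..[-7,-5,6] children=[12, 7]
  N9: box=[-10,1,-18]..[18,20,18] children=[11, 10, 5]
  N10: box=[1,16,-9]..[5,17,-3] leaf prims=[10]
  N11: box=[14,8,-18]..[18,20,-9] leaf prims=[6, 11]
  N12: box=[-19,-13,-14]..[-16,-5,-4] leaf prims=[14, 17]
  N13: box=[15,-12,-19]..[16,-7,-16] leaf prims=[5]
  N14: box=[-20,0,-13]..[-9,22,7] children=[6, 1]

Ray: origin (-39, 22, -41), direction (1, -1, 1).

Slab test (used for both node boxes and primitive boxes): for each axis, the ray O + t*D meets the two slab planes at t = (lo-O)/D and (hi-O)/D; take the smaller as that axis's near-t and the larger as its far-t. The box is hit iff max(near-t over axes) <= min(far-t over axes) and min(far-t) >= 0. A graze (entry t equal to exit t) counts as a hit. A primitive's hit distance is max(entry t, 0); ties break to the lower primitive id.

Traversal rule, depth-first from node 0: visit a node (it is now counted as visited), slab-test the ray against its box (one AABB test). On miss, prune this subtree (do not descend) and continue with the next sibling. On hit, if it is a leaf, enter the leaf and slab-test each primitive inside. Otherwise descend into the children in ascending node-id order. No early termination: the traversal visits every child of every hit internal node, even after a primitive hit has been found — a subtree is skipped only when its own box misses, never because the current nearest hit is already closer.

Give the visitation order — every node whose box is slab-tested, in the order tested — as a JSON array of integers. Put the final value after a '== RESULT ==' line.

Trace the traversal:
N0 x:[19,57] y:[0,41] z:[22,59] -> hit [22,41], descend [2, 8, 9, 14]
  N2 x:[33,55] y:[29,41] z:[22,44] -> hit [33,41], descend [3, 4, 13]
    N3 x:[47,54] y:[30,41] z:[36,43] -> miss, prune
    N4 x:[33,39] y:[36,39] z:[30,44] -> hit [36,39] leaf, test {P3@t=38, P8(miss)}
    N13 x:[54,55] y:[29,34] z:[22,25] -> miss, prune
  N8 x:[20,32] y:[27,40] z:[27,47] -> hit [27,32], descend [7, 12]
    N7 x:[27,32] y:[31,40] z:[40,47] -> miss, prune
    N12 x:[20,23] y:[27,35] z:[27,37] -> miss, prune
  N9 x:[29,57] y:[2,21] z:[23,59] -> miss, prune
  N14 x:[19,30] y:[0,22] z:[28,48] -> miss, prune

Summary -> nodes [0, 2, 3, 4, 13, 8, 7, 12, 9, 14]; box-tests=10; leaf-entries=1; first=P3

== RESULT ==
[0, 2, 3, 4, 13, 8, 7, 12, 9, 14]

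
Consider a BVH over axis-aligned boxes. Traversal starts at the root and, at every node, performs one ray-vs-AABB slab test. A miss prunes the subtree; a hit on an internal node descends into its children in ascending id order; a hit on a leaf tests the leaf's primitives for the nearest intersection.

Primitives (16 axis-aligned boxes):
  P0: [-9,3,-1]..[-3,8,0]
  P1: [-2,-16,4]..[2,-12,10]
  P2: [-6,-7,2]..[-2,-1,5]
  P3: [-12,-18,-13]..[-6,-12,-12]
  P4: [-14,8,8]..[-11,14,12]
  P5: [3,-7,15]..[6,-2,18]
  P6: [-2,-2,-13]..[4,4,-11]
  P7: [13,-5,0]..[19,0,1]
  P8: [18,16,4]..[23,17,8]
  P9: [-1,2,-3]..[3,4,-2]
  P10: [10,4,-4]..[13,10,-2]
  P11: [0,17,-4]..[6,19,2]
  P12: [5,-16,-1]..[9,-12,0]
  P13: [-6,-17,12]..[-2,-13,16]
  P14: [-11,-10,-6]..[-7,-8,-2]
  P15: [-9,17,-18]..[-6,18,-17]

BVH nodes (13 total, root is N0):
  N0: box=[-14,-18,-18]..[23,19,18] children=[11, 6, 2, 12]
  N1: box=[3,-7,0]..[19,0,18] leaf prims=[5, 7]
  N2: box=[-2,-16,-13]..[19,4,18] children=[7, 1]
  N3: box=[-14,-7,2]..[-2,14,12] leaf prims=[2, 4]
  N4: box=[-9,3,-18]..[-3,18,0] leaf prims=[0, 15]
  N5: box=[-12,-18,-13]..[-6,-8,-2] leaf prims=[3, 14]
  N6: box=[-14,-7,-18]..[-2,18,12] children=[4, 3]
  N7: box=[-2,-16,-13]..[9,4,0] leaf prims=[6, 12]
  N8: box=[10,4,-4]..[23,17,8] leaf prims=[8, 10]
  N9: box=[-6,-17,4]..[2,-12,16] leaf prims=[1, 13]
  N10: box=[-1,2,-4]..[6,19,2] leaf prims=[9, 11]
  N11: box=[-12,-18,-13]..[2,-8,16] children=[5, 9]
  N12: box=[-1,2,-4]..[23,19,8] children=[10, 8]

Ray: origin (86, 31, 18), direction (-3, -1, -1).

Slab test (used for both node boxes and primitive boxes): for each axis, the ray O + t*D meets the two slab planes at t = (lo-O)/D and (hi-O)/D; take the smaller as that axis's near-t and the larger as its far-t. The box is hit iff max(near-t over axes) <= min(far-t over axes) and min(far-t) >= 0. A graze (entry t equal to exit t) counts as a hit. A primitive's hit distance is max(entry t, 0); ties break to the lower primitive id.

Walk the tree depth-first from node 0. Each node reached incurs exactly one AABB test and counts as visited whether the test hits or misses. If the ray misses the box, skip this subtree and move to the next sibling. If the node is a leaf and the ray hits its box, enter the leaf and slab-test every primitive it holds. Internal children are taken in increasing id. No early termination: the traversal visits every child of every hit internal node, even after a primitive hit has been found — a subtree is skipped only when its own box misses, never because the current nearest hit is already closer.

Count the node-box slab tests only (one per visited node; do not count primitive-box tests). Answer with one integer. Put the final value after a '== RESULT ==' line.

Trace the traversal:
N0 x:[21,100/3] y:[12,49] z:[0,36] -> hit [21,100/3], descend [2, 6, 11, 12]
  N2 x:[67/3,88/3] y:[27,47] z:[0,31] -> hit [27,88/3], descend [1, 7]
    N1 x:[67/3,83/3] y:[31,38] z:[0,18] -> miss, prune
    N7 x:[77/3,88/3] y:[27,47] z:[18,31] -> hit [27,88/3] leaf, test {P6@t=29, P12(miss)}
  N6 x:[88/3,100/3] y:[13,38] z:[6,36] -> hit [88/3,100/3], descend [3, 4]
    N3 x:[88/3,100/3] y:[17,38] z:[6,16] -> miss, prune
    N4 x:[89/3,95/3] y:[13,28] z:[18,36] -> miss, prune
  N11 x:[28,98/3] y:[39,49] z:[2,31] -> miss, prune
  N12 x:[21,29] y:[12,29] z:[10,22] -> hit [21,22], descend [8, 10]
    N8 x:[21,76/3] y:[14,27] z:[10,22] -> hit [21,22] leaf, test {P8(miss), P10(miss)}
    N10 x:[80/3,29] y:[12,29] z:[16,22] -> miss, prune

Visited [0, 2, 1, 7, 6, 3, 4, 11, 12, 8, 10]. Tests: 11 box, 2 leaf. Nearest: P6.

== RESULT ==
11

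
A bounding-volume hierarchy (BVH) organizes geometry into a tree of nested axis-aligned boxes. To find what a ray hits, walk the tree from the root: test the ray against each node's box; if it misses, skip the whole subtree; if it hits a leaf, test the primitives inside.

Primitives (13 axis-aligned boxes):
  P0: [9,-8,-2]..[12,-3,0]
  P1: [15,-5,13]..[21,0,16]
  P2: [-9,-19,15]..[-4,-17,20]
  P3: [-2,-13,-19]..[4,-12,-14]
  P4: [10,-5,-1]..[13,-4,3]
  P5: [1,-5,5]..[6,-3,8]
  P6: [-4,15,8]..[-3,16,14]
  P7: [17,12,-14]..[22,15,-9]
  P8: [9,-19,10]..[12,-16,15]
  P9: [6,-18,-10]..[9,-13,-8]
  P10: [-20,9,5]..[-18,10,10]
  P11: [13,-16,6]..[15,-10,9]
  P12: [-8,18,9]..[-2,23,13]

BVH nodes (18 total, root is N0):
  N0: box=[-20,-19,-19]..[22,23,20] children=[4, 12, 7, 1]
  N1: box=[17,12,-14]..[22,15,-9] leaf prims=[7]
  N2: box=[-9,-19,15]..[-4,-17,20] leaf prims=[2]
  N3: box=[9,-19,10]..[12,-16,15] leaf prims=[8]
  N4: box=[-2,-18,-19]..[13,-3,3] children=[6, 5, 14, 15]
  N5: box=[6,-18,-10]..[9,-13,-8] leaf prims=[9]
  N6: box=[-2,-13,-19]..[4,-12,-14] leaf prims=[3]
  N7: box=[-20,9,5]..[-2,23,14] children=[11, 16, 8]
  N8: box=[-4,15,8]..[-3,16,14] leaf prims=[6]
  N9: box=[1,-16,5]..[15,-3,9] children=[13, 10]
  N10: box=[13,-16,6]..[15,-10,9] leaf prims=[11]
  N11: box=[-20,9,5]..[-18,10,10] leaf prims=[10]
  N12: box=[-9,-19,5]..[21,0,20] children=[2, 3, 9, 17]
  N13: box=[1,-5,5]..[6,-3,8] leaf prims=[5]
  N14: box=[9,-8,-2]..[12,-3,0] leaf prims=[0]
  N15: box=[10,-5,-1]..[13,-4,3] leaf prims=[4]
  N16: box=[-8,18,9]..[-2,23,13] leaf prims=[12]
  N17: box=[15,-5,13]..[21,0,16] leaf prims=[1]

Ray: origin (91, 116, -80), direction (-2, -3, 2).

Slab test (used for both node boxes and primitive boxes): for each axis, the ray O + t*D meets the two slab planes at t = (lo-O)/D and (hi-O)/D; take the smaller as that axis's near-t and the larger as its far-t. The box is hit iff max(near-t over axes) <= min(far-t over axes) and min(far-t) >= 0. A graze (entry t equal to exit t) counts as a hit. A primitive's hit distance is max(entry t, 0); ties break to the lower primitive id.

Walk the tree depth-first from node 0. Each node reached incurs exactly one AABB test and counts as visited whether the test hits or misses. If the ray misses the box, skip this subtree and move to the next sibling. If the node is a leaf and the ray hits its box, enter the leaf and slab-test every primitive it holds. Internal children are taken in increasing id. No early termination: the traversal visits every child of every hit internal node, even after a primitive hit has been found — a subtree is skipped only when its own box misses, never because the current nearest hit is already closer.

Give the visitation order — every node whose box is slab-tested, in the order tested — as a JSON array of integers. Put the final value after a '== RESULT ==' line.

Walk:
N0 x:[69/2,111/2] y:[31,45] z:[61/2,50] -> hit [69/2,45], descend [1, 4, 7, 12]
  N1 x:[69/2,37] y:[101/3,104/3] z:[33,71/2] -> hit [69/2,104/3] leaf, test {P7@t=69/2}
  N4 x:[39,93/2] y:[119/3,134/3] z:[61/2,83/2] -> hit [119/3,83/2], descend [5, 6, 14, 15]
    N5 x:[41,85/2] y:[43,134/3] z:[35,36] -> miss, prune
    N6 x:[87/2,93/2] y:[128/3,43] z:[61/2,33] -> miss, prune
    N14 x:[79/2,41] y:[119/3,124/3] z:[39,40] -> hit [119/3,40] leaf, test {P0@t=119/3}
    N15 x:[39,81/2] y:[40,121/3] z:[79/2,83/2] -> hit [40,121/3] leaf, test {P4@t=40}
  N7 x:[93/2,111/2] y:[31,107/3] z:[85/2,47] -> miss, prune
  N12 x:[35,50] y:[116/3,45] z:[85/2,50] -> hit [85/2,45], descend [2, 3, 9, 17]
    N2 x:[95/2,50] y:[133/3,45] z:[95/2,50] -> miss, prune
    N3 x:[79/2,41] y:[44,45] z:[45,95/2] -> miss, prune
    N9 x:[38,45] y:[119/3,44] z:[85/2,89/2] -> hit [85/2,44], descend [10, 13]
      N10 x:[38,39] y:[42,44] z:[43,89/2] -> miss, prune
      N13 x:[85/2,45] y:[119/3,121/3] z:[85/2,44] -> miss, prune
    N17 x:[35,38] y:[116/3,121/3] z:[93/2,48] -> miss, prune

15 AABB tests over nodes [0, 1, 4, 5, 6, 14, 15, 7, 12, 2, 3, 9, 10, 13, 17]; 3 leaves entered; closest P7.

== RESULT ==
[0, 1, 4, 5, 6, 14, 15, 7, 12, 2, 3, 9, 10, 13, 17]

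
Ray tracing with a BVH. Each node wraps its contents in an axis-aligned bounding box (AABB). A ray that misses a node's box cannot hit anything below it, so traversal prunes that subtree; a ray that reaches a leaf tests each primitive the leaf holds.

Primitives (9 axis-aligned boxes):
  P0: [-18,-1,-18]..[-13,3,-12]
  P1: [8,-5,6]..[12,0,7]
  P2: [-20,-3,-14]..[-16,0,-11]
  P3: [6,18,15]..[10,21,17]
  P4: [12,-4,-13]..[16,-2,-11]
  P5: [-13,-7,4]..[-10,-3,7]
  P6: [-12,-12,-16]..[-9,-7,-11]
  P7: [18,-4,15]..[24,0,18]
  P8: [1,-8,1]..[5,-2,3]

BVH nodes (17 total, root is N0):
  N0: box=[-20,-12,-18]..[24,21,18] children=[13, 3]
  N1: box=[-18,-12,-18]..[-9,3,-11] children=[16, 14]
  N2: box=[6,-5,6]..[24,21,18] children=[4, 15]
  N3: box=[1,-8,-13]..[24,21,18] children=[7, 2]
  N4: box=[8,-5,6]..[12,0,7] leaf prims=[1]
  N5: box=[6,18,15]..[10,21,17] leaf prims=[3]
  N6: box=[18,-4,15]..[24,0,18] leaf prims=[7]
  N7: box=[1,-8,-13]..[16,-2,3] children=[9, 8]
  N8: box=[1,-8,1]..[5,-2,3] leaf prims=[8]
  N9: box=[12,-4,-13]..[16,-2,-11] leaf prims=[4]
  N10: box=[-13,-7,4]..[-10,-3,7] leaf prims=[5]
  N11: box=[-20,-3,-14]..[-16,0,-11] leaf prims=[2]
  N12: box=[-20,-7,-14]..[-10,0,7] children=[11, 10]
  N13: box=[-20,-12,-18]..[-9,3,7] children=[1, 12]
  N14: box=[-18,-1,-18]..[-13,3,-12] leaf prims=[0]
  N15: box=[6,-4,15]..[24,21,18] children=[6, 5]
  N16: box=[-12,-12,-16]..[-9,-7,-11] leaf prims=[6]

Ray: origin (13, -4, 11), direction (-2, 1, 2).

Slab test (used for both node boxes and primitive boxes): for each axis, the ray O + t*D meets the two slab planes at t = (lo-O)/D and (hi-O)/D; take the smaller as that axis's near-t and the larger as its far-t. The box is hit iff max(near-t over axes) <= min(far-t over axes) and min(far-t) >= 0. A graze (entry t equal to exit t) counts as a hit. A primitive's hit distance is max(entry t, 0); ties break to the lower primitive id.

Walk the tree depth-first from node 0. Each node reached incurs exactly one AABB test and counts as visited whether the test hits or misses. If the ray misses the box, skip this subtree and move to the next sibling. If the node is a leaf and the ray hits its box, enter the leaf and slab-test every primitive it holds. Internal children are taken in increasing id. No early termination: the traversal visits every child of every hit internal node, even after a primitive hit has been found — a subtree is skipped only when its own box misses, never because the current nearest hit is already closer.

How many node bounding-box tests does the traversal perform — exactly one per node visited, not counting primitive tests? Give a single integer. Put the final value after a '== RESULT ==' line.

Traverse from the root:
N0 x:[-11/2,33/2] y:[-8,25] z:[-29/2,7/2] -> hit [-11/2,7/2], descend [3, 13]
  N3 x:[-11/2,6] y:[-4,25] z:[-12,7/2] -> hit [-4,7/2], descend [2, 7]
    N2 x:[-11/2,7/2] y:[-1,25] z:[-5/2,7/2] -> hit [-1,7/2], descend [4, 15]
      N4 x:[1/2,5/2] y:[-1,4] z:[-5/2,-2] -> miss, prune
      N15 x:[-11/2,7/2] y:[0,25] z:[2,7/2] -> hit [2,7/2], descend [5, 6]
        N5 x:[3/2,7/2] y:[22,25] z:[2,3] -> miss, prune
        N6 x:[-11/2,-5/2] y:[0,4] z:[2,7/2] -> miss, prune
    N7 x:[-3/2,6] y:[-4,2] z:[-12,-4] -> miss, prune
  N13 x:[11,33/2] y:[-8,7] z:[-29/2,-2] -> miss, prune

9 AABB tests over nodes [0, 3, 2, 4, 15, 5, 6, 7, 13]; 0 leaves entered; closest miss.

== RESULT ==
9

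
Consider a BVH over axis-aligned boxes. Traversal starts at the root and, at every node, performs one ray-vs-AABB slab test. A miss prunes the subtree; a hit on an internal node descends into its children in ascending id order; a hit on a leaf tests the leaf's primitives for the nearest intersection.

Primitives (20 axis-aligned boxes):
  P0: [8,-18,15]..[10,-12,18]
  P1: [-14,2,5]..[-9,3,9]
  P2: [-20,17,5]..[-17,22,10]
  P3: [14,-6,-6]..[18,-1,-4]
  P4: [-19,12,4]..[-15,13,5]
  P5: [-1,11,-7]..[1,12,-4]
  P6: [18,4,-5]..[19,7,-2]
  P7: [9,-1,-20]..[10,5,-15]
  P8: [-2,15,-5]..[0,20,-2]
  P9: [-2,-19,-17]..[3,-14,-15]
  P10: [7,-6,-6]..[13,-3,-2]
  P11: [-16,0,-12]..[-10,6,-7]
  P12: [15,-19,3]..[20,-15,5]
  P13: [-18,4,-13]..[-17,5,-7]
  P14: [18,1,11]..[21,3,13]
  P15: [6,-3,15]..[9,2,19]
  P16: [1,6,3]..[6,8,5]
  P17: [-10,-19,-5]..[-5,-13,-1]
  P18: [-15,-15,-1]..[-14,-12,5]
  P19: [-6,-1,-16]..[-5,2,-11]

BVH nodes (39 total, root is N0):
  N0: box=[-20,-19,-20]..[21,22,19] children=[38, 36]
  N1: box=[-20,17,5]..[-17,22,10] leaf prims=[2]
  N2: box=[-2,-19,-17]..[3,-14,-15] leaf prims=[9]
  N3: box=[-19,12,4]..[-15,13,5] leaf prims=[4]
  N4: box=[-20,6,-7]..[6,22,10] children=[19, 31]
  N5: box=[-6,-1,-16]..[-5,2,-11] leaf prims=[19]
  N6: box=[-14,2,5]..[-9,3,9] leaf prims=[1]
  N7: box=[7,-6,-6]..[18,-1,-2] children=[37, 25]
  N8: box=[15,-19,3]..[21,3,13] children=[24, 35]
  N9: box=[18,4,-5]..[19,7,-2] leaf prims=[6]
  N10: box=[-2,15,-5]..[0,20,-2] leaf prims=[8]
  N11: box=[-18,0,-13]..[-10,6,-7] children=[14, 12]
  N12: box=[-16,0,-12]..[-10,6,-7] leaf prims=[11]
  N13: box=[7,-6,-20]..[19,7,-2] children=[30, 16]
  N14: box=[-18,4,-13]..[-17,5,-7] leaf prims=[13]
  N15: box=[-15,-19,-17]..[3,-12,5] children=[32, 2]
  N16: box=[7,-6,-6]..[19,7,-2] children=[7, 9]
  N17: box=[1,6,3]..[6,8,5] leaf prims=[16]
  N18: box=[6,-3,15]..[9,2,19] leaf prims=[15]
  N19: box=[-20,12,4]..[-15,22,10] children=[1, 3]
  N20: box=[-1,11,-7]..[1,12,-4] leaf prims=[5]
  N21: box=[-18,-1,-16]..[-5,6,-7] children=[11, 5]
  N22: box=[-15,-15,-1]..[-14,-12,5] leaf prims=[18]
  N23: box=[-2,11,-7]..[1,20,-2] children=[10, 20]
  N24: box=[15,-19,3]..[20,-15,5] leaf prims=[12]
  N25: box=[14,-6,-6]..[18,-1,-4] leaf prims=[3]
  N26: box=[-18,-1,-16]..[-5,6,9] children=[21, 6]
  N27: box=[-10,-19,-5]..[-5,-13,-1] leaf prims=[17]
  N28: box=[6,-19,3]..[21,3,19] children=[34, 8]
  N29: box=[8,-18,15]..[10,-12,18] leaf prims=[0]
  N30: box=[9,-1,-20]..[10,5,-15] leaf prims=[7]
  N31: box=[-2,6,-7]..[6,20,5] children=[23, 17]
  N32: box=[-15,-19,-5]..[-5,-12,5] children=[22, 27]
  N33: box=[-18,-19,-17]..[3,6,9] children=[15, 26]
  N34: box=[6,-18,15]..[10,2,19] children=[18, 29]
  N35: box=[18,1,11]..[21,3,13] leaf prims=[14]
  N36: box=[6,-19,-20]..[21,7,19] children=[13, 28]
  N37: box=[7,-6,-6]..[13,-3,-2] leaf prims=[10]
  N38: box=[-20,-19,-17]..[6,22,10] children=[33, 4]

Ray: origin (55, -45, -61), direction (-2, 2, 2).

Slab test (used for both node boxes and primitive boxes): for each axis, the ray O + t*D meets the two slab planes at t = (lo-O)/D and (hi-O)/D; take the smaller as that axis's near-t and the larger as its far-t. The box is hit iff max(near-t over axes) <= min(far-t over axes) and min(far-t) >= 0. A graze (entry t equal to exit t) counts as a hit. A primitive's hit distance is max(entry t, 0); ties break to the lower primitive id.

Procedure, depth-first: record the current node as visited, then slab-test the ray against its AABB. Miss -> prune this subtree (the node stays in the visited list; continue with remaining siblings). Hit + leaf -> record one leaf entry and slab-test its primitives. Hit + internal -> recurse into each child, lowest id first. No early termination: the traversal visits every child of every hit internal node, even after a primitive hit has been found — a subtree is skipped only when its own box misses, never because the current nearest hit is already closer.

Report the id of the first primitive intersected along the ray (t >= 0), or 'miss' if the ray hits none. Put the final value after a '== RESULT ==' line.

Traverse from the root:
N0 x:[17,75/2] y:[13,67/2] z:[41/2,40] -> hit [41/2,67/2], descend [36, 38]
  N36 x:[17,49/2] y:[13,26] z:[41/2,40] -> hit [41/2,49/2], descend [13, 28]
    N13 x:[18,24] y:[39/2,26] z:[41/2,59/2] -> hit [41/2,24], descend [16, 30]
      N16 x:[18,24] y:[39/2,26] z:[55/2,59/2] -> miss, prune
      N30 x:[45/2,23] y:[22,25] z:[41/2,23] -> hit [45/2,23] leaf, test {P7@t=45/2}
    N28 x:[17,49/2] y:[13,24] z:[32,40] -> miss, prune
  N38 x:[49/2,75/2] y:[13,67/2] z:[22,71/2] -> hit [49/2,67/2], descend [4, 33]
    N4 x:[49/2,75/2] y:[51/2,67/2] z:[27,71/2] -> hit [27,67/2], descend [19, 31]
      N19 x:[35,75/2] y:[57/2,67/2] z:[65/2,71/2] -> miss, prune
      N31 x:[49/2,57/2] y:[51/2,65/2] z:[27,33] -> hit [27,57/2], descend [17, 23]
        N17 x:[49/2,27] y:[51/2,53/2] z:[32,33] -> miss, prune
        N23 x:[27,57/2] y:[28,65/2] z:[27,59/2] -> hit [28,57/2], descend [10, 20]
          N10 x:[55/2,57/2] y:[30,65/2] z:[28,59/2] -> miss, prune
          N20 x:[27,28] y:[28,57/2] z:[27,57/2] -> hit [28,28] leaf, test {P5@t=28}
    N33 x:[26,73/2] y:[13,51/2] z:[22,35] -> miss, prune

Visited [0, 36, 13, 16, 30, 28, 38, 4, 19, 31, 17, 23, 10, 20, 33]. Tests: 15 box, 2 leaf. Nearest: P7.

== RESULT ==
7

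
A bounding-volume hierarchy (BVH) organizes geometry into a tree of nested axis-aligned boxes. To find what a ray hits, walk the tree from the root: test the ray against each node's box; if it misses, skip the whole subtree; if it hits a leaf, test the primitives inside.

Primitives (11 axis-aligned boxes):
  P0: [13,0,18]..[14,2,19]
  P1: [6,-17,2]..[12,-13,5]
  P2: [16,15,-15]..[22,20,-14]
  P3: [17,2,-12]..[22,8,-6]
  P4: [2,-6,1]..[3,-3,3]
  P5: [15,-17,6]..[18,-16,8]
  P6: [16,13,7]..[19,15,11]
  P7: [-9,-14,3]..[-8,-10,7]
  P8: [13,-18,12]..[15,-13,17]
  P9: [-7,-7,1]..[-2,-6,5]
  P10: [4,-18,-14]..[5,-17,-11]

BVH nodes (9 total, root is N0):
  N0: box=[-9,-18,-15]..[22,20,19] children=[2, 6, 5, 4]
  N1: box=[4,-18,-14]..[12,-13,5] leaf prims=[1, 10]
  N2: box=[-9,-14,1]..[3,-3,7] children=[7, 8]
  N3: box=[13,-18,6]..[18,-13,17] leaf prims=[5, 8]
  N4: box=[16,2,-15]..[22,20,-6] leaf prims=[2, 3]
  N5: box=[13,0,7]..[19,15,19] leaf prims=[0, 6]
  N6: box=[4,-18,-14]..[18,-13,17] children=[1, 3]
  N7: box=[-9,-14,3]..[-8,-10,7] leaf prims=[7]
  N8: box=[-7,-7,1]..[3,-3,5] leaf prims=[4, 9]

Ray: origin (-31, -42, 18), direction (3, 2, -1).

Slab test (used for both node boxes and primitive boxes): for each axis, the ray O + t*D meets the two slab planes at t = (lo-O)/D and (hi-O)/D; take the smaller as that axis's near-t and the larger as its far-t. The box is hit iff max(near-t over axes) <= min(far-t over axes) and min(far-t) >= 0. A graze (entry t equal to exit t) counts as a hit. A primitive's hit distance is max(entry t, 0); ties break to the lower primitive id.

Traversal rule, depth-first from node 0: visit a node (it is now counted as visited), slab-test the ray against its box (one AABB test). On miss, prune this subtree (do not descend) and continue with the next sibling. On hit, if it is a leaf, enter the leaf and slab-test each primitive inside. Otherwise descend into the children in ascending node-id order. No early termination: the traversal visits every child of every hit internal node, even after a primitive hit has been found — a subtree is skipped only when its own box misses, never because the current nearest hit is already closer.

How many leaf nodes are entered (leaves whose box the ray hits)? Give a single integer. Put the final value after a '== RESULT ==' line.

Trace the traversal:
N0 x:[22/3,53/3] y:[12,31] z:[-1,33] -> hit [12,53/3], descend [2, 4, 5, 6]
  N2 x:[22/3,34/3] y:[14,39/2] z:[11,17] -> miss, prune
  N4 x:[47/3,53/3] y:[22,31] z:[24,33] -> miss, prune
  N5 x:[44/3,50/3] y:[21,57/2] z:[-1,11] -> miss, prune
  N6 x:[35/3,49/3] y:[12,29/2] z:[1,32] -> hit [12,29/2], descend [1, 3]
    N1 x:[35/3,43/3] y:[12,29/2] z:[13,32] -> hit [13,43/3] leaf, test {P1@t=13, P10(miss)}
    N3 x:[44/3,49/3] y:[12,29/2] z:[1,12] -> miss, prune

order=[0, 2, 4, 5, 6, 1, 3]  |boxes|=7  |leaves|=1  hit=P1

== RESULT ==
1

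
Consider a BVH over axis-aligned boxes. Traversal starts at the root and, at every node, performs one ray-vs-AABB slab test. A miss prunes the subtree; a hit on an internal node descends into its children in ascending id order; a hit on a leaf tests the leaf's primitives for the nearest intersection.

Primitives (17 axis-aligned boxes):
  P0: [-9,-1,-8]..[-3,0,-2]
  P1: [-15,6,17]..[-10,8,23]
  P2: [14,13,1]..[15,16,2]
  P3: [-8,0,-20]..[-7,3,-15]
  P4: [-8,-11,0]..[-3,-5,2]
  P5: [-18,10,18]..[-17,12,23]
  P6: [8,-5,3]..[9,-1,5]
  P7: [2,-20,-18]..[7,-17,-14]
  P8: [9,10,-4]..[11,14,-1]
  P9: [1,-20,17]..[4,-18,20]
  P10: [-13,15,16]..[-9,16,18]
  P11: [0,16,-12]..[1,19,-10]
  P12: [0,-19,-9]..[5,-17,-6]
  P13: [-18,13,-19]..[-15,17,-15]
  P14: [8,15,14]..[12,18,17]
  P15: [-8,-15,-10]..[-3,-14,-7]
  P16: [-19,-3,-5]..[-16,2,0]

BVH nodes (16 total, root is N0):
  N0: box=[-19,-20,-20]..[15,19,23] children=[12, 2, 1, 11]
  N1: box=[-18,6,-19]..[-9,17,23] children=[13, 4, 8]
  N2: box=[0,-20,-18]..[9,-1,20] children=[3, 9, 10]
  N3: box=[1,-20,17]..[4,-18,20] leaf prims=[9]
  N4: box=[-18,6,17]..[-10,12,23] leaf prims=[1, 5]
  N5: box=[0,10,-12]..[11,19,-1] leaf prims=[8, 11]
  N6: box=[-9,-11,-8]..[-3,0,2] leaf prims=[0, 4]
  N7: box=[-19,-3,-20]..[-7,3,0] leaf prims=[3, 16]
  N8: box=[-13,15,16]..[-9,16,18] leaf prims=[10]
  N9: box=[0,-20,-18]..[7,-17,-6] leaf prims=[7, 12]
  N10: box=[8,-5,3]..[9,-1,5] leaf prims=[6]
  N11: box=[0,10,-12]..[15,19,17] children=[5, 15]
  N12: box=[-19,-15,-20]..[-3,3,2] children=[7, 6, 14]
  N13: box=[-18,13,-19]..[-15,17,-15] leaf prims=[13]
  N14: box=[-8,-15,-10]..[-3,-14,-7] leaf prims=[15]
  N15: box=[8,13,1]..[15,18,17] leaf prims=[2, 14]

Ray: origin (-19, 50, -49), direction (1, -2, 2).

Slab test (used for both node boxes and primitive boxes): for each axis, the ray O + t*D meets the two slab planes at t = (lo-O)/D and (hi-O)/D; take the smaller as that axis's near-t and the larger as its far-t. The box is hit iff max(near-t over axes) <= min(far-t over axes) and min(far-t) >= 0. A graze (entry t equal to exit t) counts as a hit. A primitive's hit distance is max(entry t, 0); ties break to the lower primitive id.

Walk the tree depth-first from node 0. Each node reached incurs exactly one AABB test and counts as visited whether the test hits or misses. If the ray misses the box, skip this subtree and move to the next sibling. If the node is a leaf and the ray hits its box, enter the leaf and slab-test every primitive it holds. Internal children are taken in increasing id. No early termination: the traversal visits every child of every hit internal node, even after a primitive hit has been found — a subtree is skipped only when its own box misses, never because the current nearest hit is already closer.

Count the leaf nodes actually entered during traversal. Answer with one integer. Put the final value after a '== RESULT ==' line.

Walk:
N0 x:[0,34] y:[31/2,35] z:[29/2,36] -> hit [31/2,34], descend [1, 2, 11, 12]
  N1 x:[1,10] y:[33/2,22] z:[15,36] -> miss, prune
  N2 x:[19,28] y:[51/2,35] z:[31/2,69/2] -> hit [51/2,28], descend [3, 9, 10]
    N3 x:[20,23] y:[34,35] z:[33,69/2] -> miss, prune
    N9 x:[19,26] y:[67/2,35] z:[31/2,43/2] -> miss, prune
    N10 x:[27,28] y:[51/2,55/2] z:[26,27] -> hit [27,27] leaf, test {P6@t=27}
  N11 x:[19,34] y:[31/2,20] z:[37/2,33] -> hit [19,20], descend [5, 15]
    N5 x:[19,30] y:[31/2,20] z:[37/2,24] -> hit [19,20] leaf, test {P8(miss), P11(miss)}
    N15 x:[27,34] y:[16,37/2] z:[25,33] -> miss, prune
  N12 x:[0,16] y:[47/2,65/2] z:[29/2,51/2] -> miss, prune

Visited [0, 1, 2, 3, 9, 10, 11, 5, 15, 12]. Tests: 10 box, 2 leaf. Nearest: P6.

== RESULT ==
2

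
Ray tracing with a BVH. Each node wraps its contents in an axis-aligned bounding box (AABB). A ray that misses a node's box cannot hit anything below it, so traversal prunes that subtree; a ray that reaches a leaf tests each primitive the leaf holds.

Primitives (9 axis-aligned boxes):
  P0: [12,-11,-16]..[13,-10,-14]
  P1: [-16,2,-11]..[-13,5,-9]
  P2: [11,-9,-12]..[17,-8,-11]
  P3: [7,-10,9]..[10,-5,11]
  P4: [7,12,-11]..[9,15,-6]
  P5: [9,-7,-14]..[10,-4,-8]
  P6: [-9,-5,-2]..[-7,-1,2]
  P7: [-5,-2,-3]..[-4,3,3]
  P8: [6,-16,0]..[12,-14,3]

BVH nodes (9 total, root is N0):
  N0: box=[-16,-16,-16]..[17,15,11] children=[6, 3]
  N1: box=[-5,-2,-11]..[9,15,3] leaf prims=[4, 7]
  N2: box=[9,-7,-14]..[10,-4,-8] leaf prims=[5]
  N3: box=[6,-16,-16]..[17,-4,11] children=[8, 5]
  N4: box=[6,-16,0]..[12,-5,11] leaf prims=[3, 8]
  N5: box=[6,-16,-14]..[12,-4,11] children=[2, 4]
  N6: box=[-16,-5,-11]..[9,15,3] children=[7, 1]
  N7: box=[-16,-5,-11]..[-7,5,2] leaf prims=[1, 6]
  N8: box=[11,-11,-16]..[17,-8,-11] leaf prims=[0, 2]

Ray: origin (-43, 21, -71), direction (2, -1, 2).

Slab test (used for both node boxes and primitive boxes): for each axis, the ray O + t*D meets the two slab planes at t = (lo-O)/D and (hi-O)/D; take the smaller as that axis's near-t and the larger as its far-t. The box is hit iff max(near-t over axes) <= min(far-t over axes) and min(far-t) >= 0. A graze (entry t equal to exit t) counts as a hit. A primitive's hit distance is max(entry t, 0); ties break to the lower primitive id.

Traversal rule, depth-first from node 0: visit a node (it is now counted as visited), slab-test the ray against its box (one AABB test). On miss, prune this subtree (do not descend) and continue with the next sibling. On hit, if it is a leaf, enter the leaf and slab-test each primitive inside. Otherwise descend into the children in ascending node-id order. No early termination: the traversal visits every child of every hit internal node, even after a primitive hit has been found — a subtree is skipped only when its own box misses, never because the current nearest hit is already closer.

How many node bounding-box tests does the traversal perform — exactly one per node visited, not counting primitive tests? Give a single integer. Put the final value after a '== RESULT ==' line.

Traverse from the root:
N0 x:[27/2,30] y:[6,37] z:[55/2,41] -> hit [55/2,30], descend [3, 6]
  N3 x:[49/2,30] y:[25,37] z:[55/2,41] -> hit [55/2,30], descend [5, 8]
    N5 x:[49/2,55/2] y:[25,37] z:[57/2,41] -> miss, prune
    N8 x:[27,30] y:[29,32] z:[55/2,30] -> hit [29,30] leaf, test {P0(miss), P2@t=59/2}
  N6 x:[27/2,26] y:[6,26] z:[30,37] -> miss, prune

5 AABB tests over nodes [0, 3, 5, 8, 6]; 1 leaf entered; closest P2.

== RESULT ==
5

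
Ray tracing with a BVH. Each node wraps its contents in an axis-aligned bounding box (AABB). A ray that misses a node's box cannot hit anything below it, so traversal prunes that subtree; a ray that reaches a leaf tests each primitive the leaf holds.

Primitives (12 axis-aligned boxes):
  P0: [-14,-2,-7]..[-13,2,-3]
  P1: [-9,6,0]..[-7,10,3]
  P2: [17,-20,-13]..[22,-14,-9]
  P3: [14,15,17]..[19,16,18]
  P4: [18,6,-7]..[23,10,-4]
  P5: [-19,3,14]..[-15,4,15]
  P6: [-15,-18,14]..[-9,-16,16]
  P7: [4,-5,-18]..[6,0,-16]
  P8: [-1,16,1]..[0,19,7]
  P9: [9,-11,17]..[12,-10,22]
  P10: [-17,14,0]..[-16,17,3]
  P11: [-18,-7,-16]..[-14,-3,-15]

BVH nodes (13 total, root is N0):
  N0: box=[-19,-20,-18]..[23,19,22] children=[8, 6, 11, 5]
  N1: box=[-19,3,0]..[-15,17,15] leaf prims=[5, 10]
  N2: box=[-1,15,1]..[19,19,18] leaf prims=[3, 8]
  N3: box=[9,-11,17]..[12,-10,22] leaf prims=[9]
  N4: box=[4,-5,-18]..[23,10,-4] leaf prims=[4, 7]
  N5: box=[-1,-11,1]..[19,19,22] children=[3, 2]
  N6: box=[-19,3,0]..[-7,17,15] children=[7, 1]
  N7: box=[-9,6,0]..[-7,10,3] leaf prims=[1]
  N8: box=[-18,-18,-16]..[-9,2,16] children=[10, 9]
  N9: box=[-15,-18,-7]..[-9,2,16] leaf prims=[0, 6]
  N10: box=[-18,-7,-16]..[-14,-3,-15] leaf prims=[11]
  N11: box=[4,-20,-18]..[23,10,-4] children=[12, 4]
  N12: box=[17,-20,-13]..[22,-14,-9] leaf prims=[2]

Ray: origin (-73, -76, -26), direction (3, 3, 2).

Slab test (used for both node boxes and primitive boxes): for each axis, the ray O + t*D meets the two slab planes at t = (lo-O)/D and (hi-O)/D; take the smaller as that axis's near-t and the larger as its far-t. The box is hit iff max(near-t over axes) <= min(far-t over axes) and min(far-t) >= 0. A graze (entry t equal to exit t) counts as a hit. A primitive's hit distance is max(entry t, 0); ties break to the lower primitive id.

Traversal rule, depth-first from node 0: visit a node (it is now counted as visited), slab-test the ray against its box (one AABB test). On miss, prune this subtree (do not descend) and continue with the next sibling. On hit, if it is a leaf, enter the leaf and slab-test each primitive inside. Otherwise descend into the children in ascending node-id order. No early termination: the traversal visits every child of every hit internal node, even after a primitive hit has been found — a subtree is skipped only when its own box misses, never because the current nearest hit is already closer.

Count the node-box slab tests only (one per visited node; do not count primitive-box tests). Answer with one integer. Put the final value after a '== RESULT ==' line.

Walk:
N0 x:[18,32] y:[56/3,95/3] z:[4,24] -> hit [56/3,24], descend [5, 6, 8, 11]
  N5 x:[24,92/3] y:[65/3,95/3] z:[27/2,24] -> hit [24,24], descend [2, 3]
    N2 x:[24,92/3] y:[91/3,95/3] z:[27/2,22] -> miss, prune
    N3 x:[82/3,85/3] y:[65/3,22] z:[43/2,24] -> miss, prune
  N6 x:[18,22] y:[79/3,31] z:[13,41/2] -> miss, prune
  N8 x:[55/3,64/3] y:[58/3,26] z:[5,21] -> hit [58/3,21], descend [9, 10]
    N9 x:[58/3,64/3] y:[58/3,26] z:[19/2,21] -> hit [58/3,21] leaf, test {P0(miss), P6@t=20}
    N10 x:[55/3,59/3] y:[23,73/3] z:[5,11/2] -> miss, prune
  N11 x:[77/3,32] y:[56/3,86/3] z:[4,11] -> miss, prune

9 AABB tests over nodes [0, 5, 2, 3, 6, 8, 9, 10, 11]; 1 leaf entered; closest P6.

== RESULT ==
9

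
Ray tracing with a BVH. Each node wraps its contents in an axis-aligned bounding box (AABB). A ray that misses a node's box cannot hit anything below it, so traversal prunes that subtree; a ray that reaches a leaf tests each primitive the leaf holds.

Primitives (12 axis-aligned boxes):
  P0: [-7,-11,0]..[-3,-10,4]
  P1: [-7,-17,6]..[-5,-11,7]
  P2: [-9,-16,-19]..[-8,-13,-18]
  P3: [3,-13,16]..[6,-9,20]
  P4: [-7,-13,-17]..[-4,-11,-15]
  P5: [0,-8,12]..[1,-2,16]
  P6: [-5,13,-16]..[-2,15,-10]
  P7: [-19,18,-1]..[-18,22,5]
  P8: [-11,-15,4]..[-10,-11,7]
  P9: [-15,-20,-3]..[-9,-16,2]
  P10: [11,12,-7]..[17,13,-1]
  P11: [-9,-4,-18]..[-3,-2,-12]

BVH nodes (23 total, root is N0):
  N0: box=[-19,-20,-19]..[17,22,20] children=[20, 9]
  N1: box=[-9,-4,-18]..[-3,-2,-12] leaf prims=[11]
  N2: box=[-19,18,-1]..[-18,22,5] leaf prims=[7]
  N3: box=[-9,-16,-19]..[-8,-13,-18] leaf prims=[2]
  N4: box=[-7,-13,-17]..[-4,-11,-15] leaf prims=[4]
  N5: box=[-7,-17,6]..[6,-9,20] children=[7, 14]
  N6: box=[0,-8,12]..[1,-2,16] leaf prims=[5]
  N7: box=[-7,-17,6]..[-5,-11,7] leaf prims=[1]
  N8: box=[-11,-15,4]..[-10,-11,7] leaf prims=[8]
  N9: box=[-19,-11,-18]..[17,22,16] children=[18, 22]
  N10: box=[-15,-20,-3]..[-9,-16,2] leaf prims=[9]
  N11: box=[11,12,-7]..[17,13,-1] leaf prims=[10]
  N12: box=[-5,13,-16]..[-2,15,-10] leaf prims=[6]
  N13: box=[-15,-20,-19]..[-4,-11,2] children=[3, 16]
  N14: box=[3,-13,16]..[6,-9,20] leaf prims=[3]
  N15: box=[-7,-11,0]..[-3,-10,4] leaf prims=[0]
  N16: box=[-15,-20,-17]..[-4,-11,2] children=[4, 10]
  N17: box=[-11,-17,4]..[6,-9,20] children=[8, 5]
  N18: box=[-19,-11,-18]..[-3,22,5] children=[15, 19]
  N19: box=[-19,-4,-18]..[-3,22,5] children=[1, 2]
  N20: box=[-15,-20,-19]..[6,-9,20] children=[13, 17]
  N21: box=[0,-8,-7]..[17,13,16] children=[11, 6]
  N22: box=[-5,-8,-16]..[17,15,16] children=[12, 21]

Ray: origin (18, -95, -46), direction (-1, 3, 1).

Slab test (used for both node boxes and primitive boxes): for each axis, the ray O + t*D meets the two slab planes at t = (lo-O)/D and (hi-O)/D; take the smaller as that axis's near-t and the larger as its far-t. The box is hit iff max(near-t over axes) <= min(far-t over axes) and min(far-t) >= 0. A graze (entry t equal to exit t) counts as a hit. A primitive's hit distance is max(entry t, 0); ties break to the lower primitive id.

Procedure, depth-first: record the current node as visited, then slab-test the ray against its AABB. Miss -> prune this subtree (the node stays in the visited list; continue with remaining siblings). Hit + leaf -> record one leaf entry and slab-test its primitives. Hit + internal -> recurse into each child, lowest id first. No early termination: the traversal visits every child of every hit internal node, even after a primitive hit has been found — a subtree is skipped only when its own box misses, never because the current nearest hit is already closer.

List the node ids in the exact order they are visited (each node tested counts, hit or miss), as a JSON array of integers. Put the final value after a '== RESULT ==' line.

Trace the traversal:
N0 x:[1,37] y:[25,39] z:[27,66] -> hit [27,37], descend [9, 20]
  N9 x:[1,37] y:[28,39] z:[28,62] -> hit [28,37], descend [18, 22]
    N18 x:[21,37] y:[28,39] z:[28,51] -> hit [28,37], descend [15, 19]
      N15 x:[21,25] y:[28,85/3] z:[46,50] -> miss, prune
      N19 x:[21,37] y:[91/3,39] z:[28,51] -> hit [91/3,37], descend [1, 2]
        N1 x:[21,27] y:[91/3,31] z:[28,34] -> miss, prune
        N2 x:[36,37] y:[113/3,39] z:[45,51] -> miss, prune
    N22 x:[1,23] y:[29,110/3] z:[30,62] -> miss, prune
  N20 x:[12,33] y:[25,86/3] z:[27,66] -> hit [27,86/3], descend [13, 17]
    N13 x:[22,33] y:[25,28] z:[27,48] -> hit [27,28], descend [3, 16]
      N3 x:[26,27] y:[79/3,82/3] z:[27,28] -> hit [27,27] leaf, test {P2@t=27}
      N16 x:[22,33] y:[25,28] z:[29,48] -> miss, prune
    N17 x:[12,29] y:[26,86/3] z:[50,66] -> miss, prune

13 AABB tests over nodes [0, 9, 18, 15, 19, 1, 2, 22, 20, 13, 3, 16, 17]; 1 leaf entered; closest P2.

== RESULT ==
[0, 9, 18, 15, 19, 1, 2, 22, 20, 13, 3, 16, 17]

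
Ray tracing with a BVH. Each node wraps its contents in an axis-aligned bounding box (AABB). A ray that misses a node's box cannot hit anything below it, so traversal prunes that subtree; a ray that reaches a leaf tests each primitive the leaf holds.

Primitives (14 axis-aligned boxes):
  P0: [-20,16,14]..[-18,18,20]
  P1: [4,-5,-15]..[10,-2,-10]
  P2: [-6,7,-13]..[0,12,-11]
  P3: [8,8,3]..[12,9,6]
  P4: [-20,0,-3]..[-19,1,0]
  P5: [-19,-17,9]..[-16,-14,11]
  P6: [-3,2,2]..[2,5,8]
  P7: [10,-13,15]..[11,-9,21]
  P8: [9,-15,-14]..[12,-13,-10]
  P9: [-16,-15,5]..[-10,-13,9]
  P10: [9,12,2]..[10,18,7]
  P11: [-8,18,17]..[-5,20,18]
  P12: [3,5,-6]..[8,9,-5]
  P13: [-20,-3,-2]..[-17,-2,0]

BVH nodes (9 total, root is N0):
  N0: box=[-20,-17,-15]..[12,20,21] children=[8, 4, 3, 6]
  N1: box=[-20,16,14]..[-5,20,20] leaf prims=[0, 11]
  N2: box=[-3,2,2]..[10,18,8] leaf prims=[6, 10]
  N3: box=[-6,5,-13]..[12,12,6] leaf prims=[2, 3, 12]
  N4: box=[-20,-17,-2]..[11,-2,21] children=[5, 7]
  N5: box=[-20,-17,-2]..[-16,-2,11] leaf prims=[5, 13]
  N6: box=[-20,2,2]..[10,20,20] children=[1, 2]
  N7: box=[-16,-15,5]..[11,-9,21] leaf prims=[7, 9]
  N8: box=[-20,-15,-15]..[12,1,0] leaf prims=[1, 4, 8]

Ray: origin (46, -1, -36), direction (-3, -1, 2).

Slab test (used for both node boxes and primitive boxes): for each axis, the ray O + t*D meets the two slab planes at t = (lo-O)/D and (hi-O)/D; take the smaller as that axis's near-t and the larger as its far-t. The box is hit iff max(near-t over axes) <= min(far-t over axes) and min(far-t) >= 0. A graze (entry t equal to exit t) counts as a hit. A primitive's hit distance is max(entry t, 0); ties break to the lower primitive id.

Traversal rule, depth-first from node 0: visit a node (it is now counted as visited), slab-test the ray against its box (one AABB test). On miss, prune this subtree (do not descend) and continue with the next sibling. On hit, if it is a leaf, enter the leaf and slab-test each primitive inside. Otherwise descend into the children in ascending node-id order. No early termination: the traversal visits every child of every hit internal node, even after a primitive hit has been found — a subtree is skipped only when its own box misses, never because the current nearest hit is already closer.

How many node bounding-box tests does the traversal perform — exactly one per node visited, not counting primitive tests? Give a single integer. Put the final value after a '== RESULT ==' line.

Walk:
N0 x:[34/3,22] y:[-21,16] z:[21/2,57/2] -> hit [34/3,16], descend [3, 4, 6, 8]
  N3 x:[34/3,52/3] y:[-13,-6] z:[23/2,21] -> miss, prune
  N4 x:[35/3,22] y:[1,16] z:[17,57/2] -> miss, prune
  N6 x:[12,22] y:[-21,-3] z:[19,28] -> miss, prune
  N8 x:[34/3,22] y:[-2,14] z:[21/2,18] -> hit [34/3,14] leaf, test {P1(miss), P4(miss), P8@t=12}

Visited [0, 3, 4, 6, 8]. Tests: 5 box, 1 leaf. Nearest: P8.

== RESULT ==
5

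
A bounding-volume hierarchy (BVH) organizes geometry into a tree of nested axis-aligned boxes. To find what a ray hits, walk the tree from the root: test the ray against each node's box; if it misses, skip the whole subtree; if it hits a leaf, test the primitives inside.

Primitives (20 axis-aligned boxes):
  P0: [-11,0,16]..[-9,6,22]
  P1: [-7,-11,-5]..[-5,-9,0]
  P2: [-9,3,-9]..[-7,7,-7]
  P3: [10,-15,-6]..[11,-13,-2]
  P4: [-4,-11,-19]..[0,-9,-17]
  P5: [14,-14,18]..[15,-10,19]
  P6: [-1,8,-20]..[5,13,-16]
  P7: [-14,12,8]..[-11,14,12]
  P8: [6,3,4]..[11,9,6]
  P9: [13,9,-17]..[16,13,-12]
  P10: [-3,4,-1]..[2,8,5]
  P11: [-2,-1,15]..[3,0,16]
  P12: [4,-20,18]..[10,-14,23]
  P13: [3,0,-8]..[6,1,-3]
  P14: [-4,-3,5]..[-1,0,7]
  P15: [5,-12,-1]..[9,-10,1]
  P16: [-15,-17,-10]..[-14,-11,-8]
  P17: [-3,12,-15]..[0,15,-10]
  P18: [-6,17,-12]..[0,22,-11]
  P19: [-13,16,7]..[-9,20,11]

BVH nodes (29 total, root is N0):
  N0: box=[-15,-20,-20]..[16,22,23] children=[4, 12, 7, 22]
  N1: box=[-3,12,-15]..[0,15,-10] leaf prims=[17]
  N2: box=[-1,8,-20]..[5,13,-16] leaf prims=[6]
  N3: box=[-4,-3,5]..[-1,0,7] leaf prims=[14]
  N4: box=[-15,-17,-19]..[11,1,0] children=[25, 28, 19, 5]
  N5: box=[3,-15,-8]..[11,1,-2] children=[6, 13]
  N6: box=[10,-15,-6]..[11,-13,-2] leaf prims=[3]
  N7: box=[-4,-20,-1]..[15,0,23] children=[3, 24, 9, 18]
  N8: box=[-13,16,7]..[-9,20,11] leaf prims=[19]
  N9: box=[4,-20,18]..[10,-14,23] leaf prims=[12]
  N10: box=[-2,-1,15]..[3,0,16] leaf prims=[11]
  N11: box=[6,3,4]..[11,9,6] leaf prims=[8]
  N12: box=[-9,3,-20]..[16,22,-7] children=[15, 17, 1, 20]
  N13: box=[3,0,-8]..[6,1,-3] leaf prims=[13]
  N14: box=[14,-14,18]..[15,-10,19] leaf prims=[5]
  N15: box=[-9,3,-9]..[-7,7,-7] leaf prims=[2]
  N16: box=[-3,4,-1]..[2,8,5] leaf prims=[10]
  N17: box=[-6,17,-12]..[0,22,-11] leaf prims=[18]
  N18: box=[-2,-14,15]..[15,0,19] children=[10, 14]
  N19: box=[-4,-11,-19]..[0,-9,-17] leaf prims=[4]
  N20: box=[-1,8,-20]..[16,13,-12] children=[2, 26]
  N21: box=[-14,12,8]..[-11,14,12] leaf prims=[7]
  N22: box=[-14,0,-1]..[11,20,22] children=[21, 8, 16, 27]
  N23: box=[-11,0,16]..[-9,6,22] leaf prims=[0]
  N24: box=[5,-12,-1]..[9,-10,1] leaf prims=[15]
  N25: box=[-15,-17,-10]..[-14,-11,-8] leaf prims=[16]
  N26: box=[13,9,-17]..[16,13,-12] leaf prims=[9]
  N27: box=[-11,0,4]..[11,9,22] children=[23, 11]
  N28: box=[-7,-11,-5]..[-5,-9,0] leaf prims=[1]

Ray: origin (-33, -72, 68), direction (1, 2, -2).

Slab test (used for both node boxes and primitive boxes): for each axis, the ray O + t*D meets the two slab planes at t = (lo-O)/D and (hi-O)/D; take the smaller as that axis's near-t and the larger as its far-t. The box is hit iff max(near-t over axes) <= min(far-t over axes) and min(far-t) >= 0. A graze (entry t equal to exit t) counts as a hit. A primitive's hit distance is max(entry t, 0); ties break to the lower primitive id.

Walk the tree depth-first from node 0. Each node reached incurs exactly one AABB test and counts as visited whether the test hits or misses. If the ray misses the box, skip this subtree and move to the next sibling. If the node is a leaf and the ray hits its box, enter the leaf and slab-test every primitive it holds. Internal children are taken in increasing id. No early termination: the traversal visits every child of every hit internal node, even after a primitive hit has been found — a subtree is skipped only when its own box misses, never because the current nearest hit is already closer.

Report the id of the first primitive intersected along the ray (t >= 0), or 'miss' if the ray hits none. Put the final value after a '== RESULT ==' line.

Traverse from the root:
N0 x:[18,49] y:[26,47] z:[45/2,44] -> hit [26,44], descend [4, 7, 12, 22]
  N4 x:[18,44] y:[55/2,73/2] z:[34,87/2] -> hit [34,73/2], descend [5, 19, 25, 28]
    N5 x:[36,44] y:[57/2,73/2] z:[35,38] -> hit [36,73/2], descend [6, 13]
      N6 x:[43,44] y:[57/2,59/2] z:[35,37] -> miss, prune
      N13 x:[36,39] y:[36,73/2] z:[71/2,38] -> hit [36,73/2] leaf, test {P13@t=36}
    N19 x:[29,33] y:[61/2,63/2] z:[85/2,87/2] -> miss, prune
    N25 x:[18,19] y:[55/2,61/2] z:[38,39] -> miss, prune
    N28 x:[26,28] y:[61/2,63/2] z:[34,73/2] -> miss, prune
  N7 x:[29,48] y:[26,36] z:[45/2,69/2] -> hit [29,69/2], descend [3, 9, 18, 24]
    N3 x:[29,32] y:[69/2,36] z:[61/2,63/2] -> miss, prune
    N9 x:[37,43] y:[26,29] z:[45/2,25] -> miss, prune
    N18 x:[31,48] y:[29,36] z:[49/2,53/2] -> miss, prune
    N24 x:[38,42] y:[30,31] z:[67/2,69/2] -> miss, prune
  N12 x:[24,49] y:[75/2,47] z:[75/2,44] -> hit [75/2,44], descend [1, 15, 17, 20]
    N1 x:[30,33] y:[42,87/2] z:[39,83/2] -> miss, prune
    N15 x:[24,26] y:[75/2,79/2] z:[75/2,77/2] -> miss, prune
    N17 x:[27,33] y:[89/2,47] z:[79/2,40] -> miss, prune
    N20 x:[32,49] y:[40,85/2] z:[40,44] -> hit [40,85/2], descend [2, 26]
      N2 x:[32,38] y:[40,85/2] z:[42,44] -> miss, prune
      N26 x:[46,49] y:[81/2,85/2] z:[40,85/2] -> miss, prune
  N22 x:[19,44] y:[36,46] z:[23,69/2] -> miss, prune

order=[0, 4, 5, 6, 13, 19, 25, 28, 7, 3, 9, 18, 24, 12, 1, 15, 17, 20, 2, 26, 22]  |boxes|=21  |leaves|=1  hit=P13

== RESULT ==
13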